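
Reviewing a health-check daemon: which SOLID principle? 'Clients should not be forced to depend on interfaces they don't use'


This describes the Interface Segregation Principle (ISP)

Interface Segregation Principle (ISP)


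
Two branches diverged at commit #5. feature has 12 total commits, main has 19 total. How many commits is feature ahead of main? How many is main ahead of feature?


Common ancestor: commit #5
feature commits after divergence: 12 - 5 = 7
main commits after divergence: 19 - 5 = 14
feature is 7 commits ahead of main
main is 14 commits ahead of feature

feature ahead: 7, main ahead: 14


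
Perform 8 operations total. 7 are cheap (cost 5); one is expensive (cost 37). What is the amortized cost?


Formula: Amortized cost = Total cost / Operations
Total cost = (7 * 5) + (1 * 37)
Total cost = 35 + 37 = 72
Amortized = 72 / 8 = 9.0

9.0


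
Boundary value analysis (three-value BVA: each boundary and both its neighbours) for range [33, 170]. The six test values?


Range: [33, 170]
Boundaries: just below min, min, min+1, max-1, max, just above max
Values: [32, 33, 34, 169, 170, 171]

[32, 33, 34, 169, 170, 171]


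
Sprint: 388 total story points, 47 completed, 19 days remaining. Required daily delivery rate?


Formula: Required rate = Remaining points / Days left
Remaining = 388 - 47 = 341 points
Required rate = 341 / 19 = 17.95 points/day

17.95 points/day


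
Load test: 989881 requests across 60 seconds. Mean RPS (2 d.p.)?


Formula: throughput = requests / seconds
throughput = 989881 / 60
throughput = 16498.02 requests/second

16498.02 requests/second


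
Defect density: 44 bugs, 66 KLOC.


Defect density = defects / KLOC
Defect density = 44 / 66
Defect density = 0.667 defects/KLOC

0.667 defects/KLOC


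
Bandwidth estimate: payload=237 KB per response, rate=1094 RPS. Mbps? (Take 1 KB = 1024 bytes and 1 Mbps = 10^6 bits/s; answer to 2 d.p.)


Formula: Mbps = payload_bytes * RPS * 8 / 1e6
Payload per request = 237 KB = 237 * 1024 = 242688 bytes
Total bytes/sec = 242688 * 1094 = 265500672
Total bits/sec = 265500672 * 8 = 2124005376
Mbps = 2124005376 / 1e6 = 2124.01

2124.01 Mbps


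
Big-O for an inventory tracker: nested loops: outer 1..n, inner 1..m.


Reasoning: product of independent bounds
Complexity: O(n*m)

O(n*m)


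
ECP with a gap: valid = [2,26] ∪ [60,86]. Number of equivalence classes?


Valid ranges: [2,26] and [60,86]
Class 1: x < 2 — invalid
Class 2: 2 ≤ x ≤ 26 — valid
Class 3: 26 < x < 60 — invalid (gap between ranges)
Class 4: 60 ≤ x ≤ 86 — valid
Class 5: x > 86 — invalid
Total equivalence classes: 5

5 equivalence classes


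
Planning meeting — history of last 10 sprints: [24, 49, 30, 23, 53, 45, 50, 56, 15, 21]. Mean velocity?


Formula: Avg velocity = Total points / Number of sprints
Points: [24, 49, 30, 23, 53, 45, 50, 56, 15, 21]
Sum = 24 + 49 + 30 + 23 + 53 + 45 + 50 + 56 + 15 + 21 = 366
Avg velocity = 366 / 10 = 36.6 points/sprint

36.6 points/sprint


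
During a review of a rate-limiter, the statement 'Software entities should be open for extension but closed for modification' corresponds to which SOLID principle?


This describes the Open/Closed Principle (OCP)

Open/Closed Principle (OCP)


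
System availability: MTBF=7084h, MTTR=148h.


Availability = MTBF / (MTBF + MTTR)
Availability = 7084 / (7084 + 148)
Availability = 7084 / 7232
Availability = 97.9535%

97.9535%


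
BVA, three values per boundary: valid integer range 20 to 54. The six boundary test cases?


Range: [20, 54]
Boundaries: just below min, min, min+1, max-1, max, just above max
Values: [19, 20, 21, 53, 54, 55]

[19, 20, 21, 53, 54, 55]


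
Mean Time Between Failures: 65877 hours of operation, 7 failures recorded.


Formula: MTBF = Total operating time / Number of failures
MTBF = 65877 / 7
MTBF = 9411.0 hours

9411.0 hours


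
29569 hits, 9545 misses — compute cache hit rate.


Formula: hit rate = hits / (hits + misses) * 100
hit rate = 29569 / (29569 + 9545) * 100
hit rate = 29569 / 39114 * 100
hit rate = 75.6%

75.6%


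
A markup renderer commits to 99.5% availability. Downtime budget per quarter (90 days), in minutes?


Formula: allowed downtime = period * (100 - SLA) / 100
Period (quarter (90 days)) = 129600 minutes
Unavailability fraction = (100 - 99.5) / 100
Allowed downtime = 129600 * (100 - 99.5) / 100
Allowed downtime = 648.0 minutes

648.0 minutes


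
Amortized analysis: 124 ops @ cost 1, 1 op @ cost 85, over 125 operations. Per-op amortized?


Formula: Amortized cost = Total cost / Operations
Total cost = (124 * 1) + (1 * 85)
Total cost = 124 + 85 = 209
Amortized = 209 / 125 = 1.672

1.672


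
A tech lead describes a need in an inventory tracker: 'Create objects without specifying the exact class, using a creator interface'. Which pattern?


This matches the Factory Method pattern

Factory Method


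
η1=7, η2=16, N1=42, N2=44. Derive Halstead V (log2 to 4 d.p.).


Formula: V = N * log2(η), where N = N1 + N2 and η = η1 + η2
η = 7 + 16 = 23
N = 42 + 44 = 86
log2(23) ≈ 4.5236
V = 86 * 4.5236 = 389.03

389.03


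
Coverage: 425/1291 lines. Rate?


Coverage = covered / total * 100
Coverage = 425 / 1291 * 100
Coverage = 32.92%

32.92%


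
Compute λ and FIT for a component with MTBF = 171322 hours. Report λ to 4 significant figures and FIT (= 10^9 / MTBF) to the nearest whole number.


Formula: λ = 1 / MTBF; FIT = λ × 1e9 = 1e9 / MTBF
λ = 1 / 171322 ≈ 5.837e-06 failures/hour
FIT = 1e9 / 171322 ≈ 5837 failures per 1e9 hours (nearest whole number)

λ = 5.837e-06 /h, FIT = 5837


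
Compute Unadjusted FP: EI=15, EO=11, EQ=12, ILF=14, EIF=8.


UFP = EI*4 + EO*5 + EQ*4 + ILF*10 + EIF*7
UFP = 15*4 + 11*5 + 12*4 + 14*10 + 8*7
UFP = 60 + 55 + 48 + 140 + 56
UFP = 359

359


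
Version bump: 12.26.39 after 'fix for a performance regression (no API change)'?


Current: 12.26.39
Change category: 'fix for a performance regression (no API change)' → patch bump
SemVer rule: patch bump → increment PATCH (MAJOR and MINOR unchanged)
New: 12.26.40

12.26.40


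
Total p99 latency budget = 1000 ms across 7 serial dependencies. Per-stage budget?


Formula: per_stage = total_budget / stages
per_stage = 1000 / 7
per_stage = 142.86 ms

142.86 ms


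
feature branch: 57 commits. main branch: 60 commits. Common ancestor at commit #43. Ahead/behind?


Common ancestor: commit #43
feature commits after divergence: 57 - 43 = 14
main commits after divergence: 60 - 43 = 17
feature is 14 commits ahead of main
main is 17 commits ahead of feature

feature ahead: 14, main ahead: 17


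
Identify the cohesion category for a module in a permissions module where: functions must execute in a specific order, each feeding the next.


Reasoning: Output of one is input to next
Type: Sequential cohesion

Sequential cohesion


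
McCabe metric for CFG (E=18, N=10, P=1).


Formula: V(G) = E - N + 2P
V(G) = 18 - 10 + 2*1
V(G) = 8 + 2
V(G) = 10

10


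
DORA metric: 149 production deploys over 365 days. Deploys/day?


Formula: deployments per day = releases / days
= 149 / 365
= 0.408 deploys/day
(equivalently, 2.86 deploys/week)

0.408 deploys/day


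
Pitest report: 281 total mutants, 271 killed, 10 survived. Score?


Mutation score = killed / total * 100
Mutation score = 271 / 281 * 100
Mutation score = 96.44%

96.44%


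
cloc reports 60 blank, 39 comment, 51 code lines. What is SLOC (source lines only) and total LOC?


Total LOC = blank + comment + code
Total LOC = 60 + 39 + 51 = 150
SLOC (source only) = code = 51

Total LOC: 150, SLOC: 51


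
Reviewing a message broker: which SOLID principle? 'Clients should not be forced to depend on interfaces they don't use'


This describes the Interface Segregation Principle (ISP)

Interface Segregation Principle (ISP)


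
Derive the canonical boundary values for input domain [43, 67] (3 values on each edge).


Range: [43, 67]
Boundaries: just below min, min, min+1, max-1, max, just above max
Values: [42, 43, 44, 66, 67, 68]

[42, 43, 44, 66, 67, 68]


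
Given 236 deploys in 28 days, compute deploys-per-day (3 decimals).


Formula: deployments per day = releases / days
= 236 / 28
= 8.429 deploys/day
(equivalently, 59.0 deploys/week)

8.429 deploys/day


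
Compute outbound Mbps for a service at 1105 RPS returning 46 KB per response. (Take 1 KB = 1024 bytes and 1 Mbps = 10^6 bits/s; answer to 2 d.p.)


Formula: Mbps = payload_bytes * RPS * 8 / 1e6
Payload per request = 46 KB = 46 * 1024 = 47104 bytes
Total bytes/sec = 47104 * 1105 = 52049920
Total bits/sec = 52049920 * 8 = 416399360
Mbps = 416399360 / 1e6 = 416.4

416.4 Mbps


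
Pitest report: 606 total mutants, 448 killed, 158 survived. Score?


Mutation score = killed / total * 100
Mutation score = 448 / 606 * 100
Mutation score = 73.93%

73.93%


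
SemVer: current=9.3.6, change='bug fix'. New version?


Current: 9.3.6
Change category: 'bug fix' → patch bump
SemVer rule: patch bump → increment PATCH (MAJOR and MINOR unchanged)
New: 9.3.7

9.3.7


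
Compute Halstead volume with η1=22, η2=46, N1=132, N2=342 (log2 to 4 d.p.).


Formula: V = N * log2(η), where N = N1 + N2 and η = η1 + η2
η = 22 + 46 = 68
N = 132 + 342 = 474
log2(68) ≈ 6.0875
V = 474 * 6.0875 = 2885.48

2885.48


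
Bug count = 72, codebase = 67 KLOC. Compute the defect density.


Defect density = defects / KLOC
Defect density = 72 / 67
Defect density = 1.075 defects/KLOC

1.075 defects/KLOC


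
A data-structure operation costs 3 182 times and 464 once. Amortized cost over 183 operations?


Formula: Amortized cost = Total cost / Operations
Total cost = (182 * 3) + (1 * 464)
Total cost = 546 + 464 = 1010
Amortized = 1010 / 183 = 5.5191

5.5191


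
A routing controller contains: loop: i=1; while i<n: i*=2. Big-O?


Reasoning: i doubles each step so iterations are log2(n)
Complexity: O(log n)

O(log n)


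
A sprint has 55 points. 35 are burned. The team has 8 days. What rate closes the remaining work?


Formula: Required rate = Remaining points / Days left
Remaining = 55 - 35 = 20 points
Required rate = 20 / 8 = 2.5 points/day

2.5 points/day


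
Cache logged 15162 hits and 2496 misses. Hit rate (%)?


Formula: hit rate = hits / (hits + misses) * 100
hit rate = 15162 / (15162 + 2496) * 100
hit rate = 15162 / 17658 * 100
hit rate = 85.86%

85.86%


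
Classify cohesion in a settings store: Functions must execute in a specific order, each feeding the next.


Reasoning: Output of one is input to next
Type: Sequential cohesion

Sequential cohesion


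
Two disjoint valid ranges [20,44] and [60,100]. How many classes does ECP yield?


Valid ranges: [20,44] and [60,100]
Class 1: x < 20 — invalid
Class 2: 20 ≤ x ≤ 44 — valid
Class 3: 44 < x < 60 — invalid (gap between ranges)
Class 4: 60 ≤ x ≤ 100 — valid
Class 5: x > 100 — invalid
Total equivalence classes: 5

5 equivalence classes


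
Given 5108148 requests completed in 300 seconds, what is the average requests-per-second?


Formula: throughput = requests / seconds
throughput = 5108148 / 300
throughput = 17027.16 requests/second

17027.16 requests/second


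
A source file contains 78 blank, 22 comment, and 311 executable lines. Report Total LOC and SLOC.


Total LOC = blank + comment + code
Total LOC = 78 + 22 + 311 = 411
SLOC (source only) = code = 311

Total LOC: 411, SLOC: 311


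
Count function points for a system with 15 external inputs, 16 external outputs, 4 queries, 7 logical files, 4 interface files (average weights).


UFP = EI*4 + EO*5 + EQ*4 + ILF*10 + EIF*7
UFP = 15*4 + 16*5 + 4*4 + 7*10 + 4*7
UFP = 60 + 80 + 16 + 70 + 28
UFP = 254

254


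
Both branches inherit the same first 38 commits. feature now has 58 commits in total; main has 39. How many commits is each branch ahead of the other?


Common ancestor: commit #38
feature commits after divergence: 58 - 38 = 20
main commits after divergence: 39 - 38 = 1
feature is 20 commits ahead of main
main is 1 commits ahead of feature

feature ahead: 20, main ahead: 1


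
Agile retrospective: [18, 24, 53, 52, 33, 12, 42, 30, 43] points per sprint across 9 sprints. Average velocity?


Formula: Avg velocity = Total points / Number of sprints
Points: [18, 24, 53, 52, 33, 12, 42, 30, 43]
Sum = 18 + 24 + 53 + 52 + 33 + 12 + 42 + 30 + 43 = 307
Avg velocity = 307 / 9 = 34.11 points/sprint

34.11 points/sprint


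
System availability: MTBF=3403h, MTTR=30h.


Availability = MTBF / (MTBF + MTTR)
Availability = 3403 / (3403 + 30)
Availability = 3403 / 3433
Availability = 99.1261%

99.1261%


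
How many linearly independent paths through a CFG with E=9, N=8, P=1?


Formula: V(G) = E - N + 2P
V(G) = 9 - 8 + 2*1
V(G) = 1 + 2
V(G) = 3

3


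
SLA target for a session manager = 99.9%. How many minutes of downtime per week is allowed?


Formula: allowed downtime = period * (100 - SLA) / 100
Period (week) = 10080 minutes
Unavailability fraction = (100 - 99.9) / 100
Allowed downtime = 10080 * (100 - 99.9) / 100
Allowed downtime = 10.08 minutes

10.08 minutes


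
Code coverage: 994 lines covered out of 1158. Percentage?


Coverage = covered / total * 100
Coverage = 994 / 1158 * 100
Coverage = 85.84%

85.84%


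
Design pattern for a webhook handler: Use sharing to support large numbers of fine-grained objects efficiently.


This matches the Flyweight pattern

Flyweight


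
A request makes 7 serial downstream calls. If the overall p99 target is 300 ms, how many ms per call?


Formula: per_stage = total_budget / stages
per_stage = 300 / 7
per_stage = 42.86 ms

42.86 ms


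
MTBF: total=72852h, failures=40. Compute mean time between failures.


Formula: MTBF = Total operating time / Number of failures
MTBF = 72852 / 40
MTBF = 1821.3 hours

1821.3 hours


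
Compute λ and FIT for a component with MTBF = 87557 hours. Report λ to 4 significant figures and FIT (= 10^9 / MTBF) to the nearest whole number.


Formula: λ = 1 / MTBF; FIT = λ × 1e9 = 1e9 / MTBF
λ = 1 / 87557 ≈ 1.142e-05 failures/hour
FIT = 1e9 / 87557 ≈ 11421 failures per 1e9 hours (nearest whole number)

λ = 1.142e-05 /h, FIT = 11421


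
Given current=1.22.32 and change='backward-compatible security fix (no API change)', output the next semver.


Current: 1.22.32
Change category: 'backward-compatible security fix (no API change)' → patch bump
SemVer rule: patch bump → increment PATCH (MAJOR and MINOR unchanged)
New: 1.22.33

1.22.33


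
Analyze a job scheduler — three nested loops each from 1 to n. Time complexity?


Reasoning: three levels of nesting over n
Complexity: O(n^3)

O(n^3)


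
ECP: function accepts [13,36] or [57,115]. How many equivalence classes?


Valid ranges: [13,36] and [57,115]
Class 1: x < 13 — invalid
Class 2: 13 ≤ x ≤ 36 — valid
Class 3: 36 < x < 57 — invalid (gap between ranges)
Class 4: 57 ≤ x ≤ 115 — valid
Class 5: x > 115 — invalid
Total equivalence classes: 5

5 equivalence classes


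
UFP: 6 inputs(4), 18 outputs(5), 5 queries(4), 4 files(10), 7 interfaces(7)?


UFP = EI*4 + EO*5 + EQ*4 + ILF*10 + EIF*7
UFP = 6*4 + 18*5 + 5*4 + 4*10 + 7*7
UFP = 24 + 90 + 20 + 40 + 49
UFP = 223

223


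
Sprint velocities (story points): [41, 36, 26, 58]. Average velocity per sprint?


Formula: Avg velocity = Total points / Number of sprints
Points: [41, 36, 26, 58]
Sum = 41 + 36 + 26 + 58 = 161
Avg velocity = 161 / 4 = 40.25 points/sprint

40.25 points/sprint


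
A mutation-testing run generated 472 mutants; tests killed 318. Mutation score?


Mutation score = killed / total * 100
Mutation score = 318 / 472 * 100
Mutation score = 67.37%

67.37%


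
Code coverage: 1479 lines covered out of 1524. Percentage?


Coverage = covered / total * 100
Coverage = 1479 / 1524 * 100
Coverage = 97.05%

97.05%


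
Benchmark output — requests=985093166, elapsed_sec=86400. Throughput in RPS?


Formula: throughput = requests / seconds
throughput = 985093166 / 86400
throughput = 11401.54 requests/second

11401.54 requests/second


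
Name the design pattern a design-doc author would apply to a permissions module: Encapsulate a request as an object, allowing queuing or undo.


This matches the Command pattern

Command


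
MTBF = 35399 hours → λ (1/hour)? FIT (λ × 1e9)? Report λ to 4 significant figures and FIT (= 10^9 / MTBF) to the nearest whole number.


Formula: λ = 1 / MTBF; FIT = λ × 1e9 = 1e9 / MTBF
λ = 1 / 35399 ≈ 2.825e-05 failures/hour
FIT = 1e9 / 35399 ≈ 28249 failures per 1e9 hours (nearest whole number)

λ = 2.825e-05 /h, FIT = 28249


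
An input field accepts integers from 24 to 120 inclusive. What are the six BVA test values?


Range: [24, 120]
Boundaries: just below min, min, min+1, max-1, max, just above max
Values: [23, 24, 25, 119, 120, 121]

[23, 24, 25, 119, 120, 121]


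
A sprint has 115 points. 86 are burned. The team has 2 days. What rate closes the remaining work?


Formula: Required rate = Remaining points / Days left
Remaining = 115 - 86 = 29 points
Required rate = 29 / 2 = 14.5 points/day

14.5 points/day


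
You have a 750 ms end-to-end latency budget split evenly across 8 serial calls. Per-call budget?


Formula: per_stage = total_budget / stages
per_stage = 750 / 8
per_stage = 93.75 ms

93.75 ms


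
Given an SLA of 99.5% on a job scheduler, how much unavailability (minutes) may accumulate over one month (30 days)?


Formula: allowed downtime = period * (100 - SLA) / 100
Period (month (30 days)) = 43200 minutes
Unavailability fraction = (100 - 99.5) / 100
Allowed downtime = 43200 * (100 - 99.5) / 100
Allowed downtime = 216.0 minutes

216.0 minutes


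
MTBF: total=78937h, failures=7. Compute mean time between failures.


Formula: MTBF = Total operating time / Number of failures
MTBF = 78937 / 7
MTBF = 11276.71 hours

11276.71 hours


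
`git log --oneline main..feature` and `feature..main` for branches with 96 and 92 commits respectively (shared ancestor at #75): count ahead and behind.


Common ancestor: commit #75
feature commits after divergence: 96 - 75 = 21
main commits after divergence: 92 - 75 = 17
feature is 21 commits ahead of main
main is 17 commits ahead of feature

feature ahead: 21, main ahead: 17


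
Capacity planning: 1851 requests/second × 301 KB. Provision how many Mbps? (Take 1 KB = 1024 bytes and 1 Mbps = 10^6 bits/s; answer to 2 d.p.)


Formula: Mbps = payload_bytes * RPS * 8 / 1e6
Payload per request = 301 KB = 301 * 1024 = 308224 bytes
Total bytes/sec = 308224 * 1851 = 570522624
Total bits/sec = 570522624 * 8 = 4564180992
Mbps = 4564180992 / 1e6 = 4564.18

4564.18 Mbps


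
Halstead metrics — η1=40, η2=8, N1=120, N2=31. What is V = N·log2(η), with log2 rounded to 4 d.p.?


Formula: V = N * log2(η), where N = N1 + N2 and η = η1 + η2
η = 40 + 8 = 48
N = 120 + 31 = 151
log2(48) ≈ 5.5850
V = 151 * 5.5850 = 843.34

843.34


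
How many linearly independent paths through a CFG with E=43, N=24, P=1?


Formula: V(G) = E - N + 2P
V(G) = 43 - 24 + 2*1
V(G) = 19 + 2
V(G) = 21

21


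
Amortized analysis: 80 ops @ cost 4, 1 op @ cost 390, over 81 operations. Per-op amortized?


Formula: Amortized cost = Total cost / Operations
Total cost = (80 * 4) + (1 * 390)
Total cost = 320 + 390 = 710
Amortized = 710 / 81 = 8.7654

8.7654


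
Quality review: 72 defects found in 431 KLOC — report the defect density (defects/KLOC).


Defect density = defects / KLOC
Defect density = 72 / 431
Defect density = 0.167 defects/KLOC

0.167 defects/KLOC


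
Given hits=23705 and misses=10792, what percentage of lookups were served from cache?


Formula: hit rate = hits / (hits + misses) * 100
hit rate = 23705 / (23705 + 10792) * 100
hit rate = 23705 / 34497 * 100
hit rate = 68.72%

68.72%


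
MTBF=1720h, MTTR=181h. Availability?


Availability = MTBF / (MTBF + MTTR)
Availability = 1720 / (1720 + 181)
Availability = 1720 / 1901
Availability = 90.4787%

90.4787%


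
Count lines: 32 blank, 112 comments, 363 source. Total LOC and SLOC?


Total LOC = blank + comment + code
Total LOC = 32 + 112 + 363 = 507
SLOC (source only) = code = 363

Total LOC: 507, SLOC: 363


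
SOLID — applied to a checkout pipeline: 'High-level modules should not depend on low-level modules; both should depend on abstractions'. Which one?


This describes the Dependency Inversion Principle (DIP)

Dependency Inversion Principle (DIP)


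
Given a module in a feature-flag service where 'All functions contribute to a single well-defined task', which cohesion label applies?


Reasoning: Best: single purpose
Type: Functional cohesion

Functional cohesion


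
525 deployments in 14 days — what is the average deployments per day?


Formula: deployments per day = releases / days
= 525 / 14
= 37.5 deploys/day
(equivalently, 262.5 deploys/week)

37.5 deploys/day


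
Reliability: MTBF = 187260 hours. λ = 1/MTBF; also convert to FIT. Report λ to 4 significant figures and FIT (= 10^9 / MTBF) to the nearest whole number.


Formula: λ = 1 / MTBF; FIT = λ × 1e9 = 1e9 / MTBF
λ = 1 / 187260 ≈ 5.340e-06 failures/hour
FIT = 1e9 / 187260 ≈ 5340 failures per 1e9 hours (nearest whole number)

λ = 5.340e-06 /h, FIT = 5340


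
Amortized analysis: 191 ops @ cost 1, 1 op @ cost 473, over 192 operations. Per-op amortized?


Formula: Amortized cost = Total cost / Operations
Total cost = (191 * 1) + (1 * 473)
Total cost = 191 + 473 = 664
Amortized = 664 / 192 = 3.4583

3.4583


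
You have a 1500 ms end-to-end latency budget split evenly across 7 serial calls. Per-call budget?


Formula: per_stage = total_budget / stages
per_stage = 1500 / 7
per_stage = 214.29 ms

214.29 ms


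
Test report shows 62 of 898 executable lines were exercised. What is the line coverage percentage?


Coverage = covered / total * 100
Coverage = 62 / 898 * 100
Coverage = 6.9%

6.9%


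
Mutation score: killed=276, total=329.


Mutation score = killed / total * 100
Mutation score = 276 / 329 * 100
Mutation score = 83.89%

83.89%


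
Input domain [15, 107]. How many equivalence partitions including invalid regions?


Valid range: [15, 107]
Class 1: x < 15 — invalid
Class 2: 15 ≤ x ≤ 107 — valid
Class 3: x > 107 — invalid
Total equivalence classes: 3

3 equivalence classes


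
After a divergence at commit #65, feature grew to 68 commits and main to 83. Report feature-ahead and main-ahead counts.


Common ancestor: commit #65
feature commits after divergence: 68 - 65 = 3
main commits after divergence: 83 - 65 = 18
feature is 3 commits ahead of main
main is 18 commits ahead of feature

feature ahead: 3, main ahead: 18


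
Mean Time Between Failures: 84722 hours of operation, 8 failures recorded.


Formula: MTBF = Total operating time / Number of failures
MTBF = 84722 / 8
MTBF = 10590.25 hours

10590.25 hours


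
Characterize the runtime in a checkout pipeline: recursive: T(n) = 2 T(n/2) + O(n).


Reasoning: master theorem case 2 (merge-sort recurrence)
Complexity: O(n log n)

O(n log n)


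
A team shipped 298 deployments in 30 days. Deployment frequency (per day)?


Formula: deployments per day = releases / days
= 298 / 30
= 9.933 deploys/day
(equivalently, 69.53 deploys/week)

9.933 deploys/day


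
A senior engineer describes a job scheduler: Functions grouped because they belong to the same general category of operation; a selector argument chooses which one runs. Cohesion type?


Reasoning: Grouped by category of activity, not by data or sequence
Type: Logical cohesion

Logical cohesion


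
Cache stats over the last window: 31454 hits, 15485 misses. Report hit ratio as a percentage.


Formula: hit rate = hits / (hits + misses) * 100
hit rate = 31454 / (31454 + 15485) * 100
hit rate = 31454 / 46939 * 100
hit rate = 67.01%

67.01%


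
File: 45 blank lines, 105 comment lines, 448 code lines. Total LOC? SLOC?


Total LOC = blank + comment + code
Total LOC = 45 + 105 + 448 = 598
SLOC (source only) = code = 448

Total LOC: 598, SLOC: 448


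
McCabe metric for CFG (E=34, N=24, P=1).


Formula: V(G) = E - N + 2P
V(G) = 34 - 24 + 2*1
V(G) = 10 + 2
V(G) = 12

12


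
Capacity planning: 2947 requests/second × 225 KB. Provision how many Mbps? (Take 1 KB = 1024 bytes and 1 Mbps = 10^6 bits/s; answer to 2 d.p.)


Formula: Mbps = payload_bytes * RPS * 8 / 1e6
Payload per request = 225 KB = 225 * 1024 = 230400 bytes
Total bytes/sec = 230400 * 2947 = 678988800
Total bits/sec = 678988800 * 8 = 5431910400
Mbps = 5431910400 / 1e6 = 5431.91

5431.91 Mbps


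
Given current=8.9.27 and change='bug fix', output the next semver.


Current: 8.9.27
Change category: 'bug fix' → patch bump
SemVer rule: patch bump → increment PATCH (MAJOR and MINOR unchanged)
New: 8.9.28

8.9.28


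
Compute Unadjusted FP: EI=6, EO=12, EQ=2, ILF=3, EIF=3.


UFP = EI*4 + EO*5 + EQ*4 + ILF*10 + EIF*7
UFP = 6*4 + 12*5 + 2*4 + 3*10 + 3*7
UFP = 24 + 60 + 8 + 30 + 21
UFP = 143

143


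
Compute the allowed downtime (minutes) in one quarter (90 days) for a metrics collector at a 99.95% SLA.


Formula: allowed downtime = period * (100 - SLA) / 100
Period (quarter (90 days)) = 129600 minutes
Unavailability fraction = (100 - 99.95) / 100
Allowed downtime = 129600 * (100 - 99.95) / 100
Allowed downtime = 64.8 minutes

64.8 minutes


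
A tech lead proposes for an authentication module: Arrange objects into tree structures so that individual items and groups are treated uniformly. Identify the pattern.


This matches the Composite pattern

Composite


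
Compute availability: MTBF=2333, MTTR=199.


Availability = MTBF / (MTBF + MTTR)
Availability = 2333 / (2333 + 199)
Availability = 2333 / 2532
Availability = 92.1406%

92.1406%


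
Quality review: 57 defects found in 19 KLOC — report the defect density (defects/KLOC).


Defect density = defects / KLOC
Defect density = 57 / 19
Defect density = 3.0 defects/KLOC

3.0 defects/KLOC


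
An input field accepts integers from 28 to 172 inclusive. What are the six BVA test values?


Range: [28, 172]
Boundaries: just below min, min, min+1, max-1, max, just above max
Values: [27, 28, 29, 171, 172, 173]

[27, 28, 29, 171, 172, 173]


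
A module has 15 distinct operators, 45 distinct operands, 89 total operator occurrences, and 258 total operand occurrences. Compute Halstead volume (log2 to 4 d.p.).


Formula: V = N * log2(η), where N = N1 + N2 and η = η1 + η2
η = 15 + 45 = 60
N = 89 + 258 = 347
log2(60) ≈ 5.9069
V = 347 * 5.9069 = 2049.69

2049.69


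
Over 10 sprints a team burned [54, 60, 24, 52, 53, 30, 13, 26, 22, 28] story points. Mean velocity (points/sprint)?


Formula: Avg velocity = Total points / Number of sprints
Points: [54, 60, 24, 52, 53, 30, 13, 26, 22, 28]
Sum = 54 + 60 + 24 + 52 + 53 + 30 + 13 + 26 + 22 + 28 = 362
Avg velocity = 362 / 10 = 36.2 points/sprint

36.2 points/sprint


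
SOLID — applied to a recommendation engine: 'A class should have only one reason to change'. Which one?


This describes the Single Responsibility Principle (SRP)

Single Responsibility Principle (SRP)


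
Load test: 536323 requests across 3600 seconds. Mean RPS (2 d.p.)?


Formula: throughput = requests / seconds
throughput = 536323 / 3600
throughput = 148.98 requests/second

148.98 requests/second


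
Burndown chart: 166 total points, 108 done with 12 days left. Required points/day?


Formula: Required rate = Remaining points / Days left
Remaining = 166 - 108 = 58 points
Required rate = 58 / 12 = 4.83 points/day

4.83 points/day


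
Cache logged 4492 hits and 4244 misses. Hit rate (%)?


Formula: hit rate = hits / (hits + misses) * 100
hit rate = 4492 / (4492 + 4244) * 100
hit rate = 4492 / 8736 * 100
hit rate = 51.42%

51.42%


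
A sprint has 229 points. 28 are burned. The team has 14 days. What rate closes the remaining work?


Formula: Required rate = Remaining points / Days left
Remaining = 229 - 28 = 201 points
Required rate = 201 / 14 = 14.36 points/day

14.36 points/day


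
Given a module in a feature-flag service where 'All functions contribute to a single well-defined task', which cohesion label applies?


Reasoning: Best: single purpose
Type: Functional cohesion

Functional cohesion


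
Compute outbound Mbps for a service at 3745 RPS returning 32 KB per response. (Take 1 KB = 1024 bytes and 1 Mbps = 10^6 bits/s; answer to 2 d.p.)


Formula: Mbps = payload_bytes * RPS * 8 / 1e6
Payload per request = 32 KB = 32 * 1024 = 32768 bytes
Total bytes/sec = 32768 * 3745 = 122716160
Total bits/sec = 122716160 * 8 = 981729280
Mbps = 981729280 / 1e6 = 981.73

981.73 Mbps


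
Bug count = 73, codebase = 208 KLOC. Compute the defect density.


Defect density = defects / KLOC
Defect density = 73 / 208
Defect density = 0.351 defects/KLOC

0.351 defects/KLOC


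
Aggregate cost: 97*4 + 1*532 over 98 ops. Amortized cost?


Formula: Amortized cost = Total cost / Operations
Total cost = (97 * 4) + (1 * 532)
Total cost = 388 + 532 = 920
Amortized = 920 / 98 = 9.3878

9.3878


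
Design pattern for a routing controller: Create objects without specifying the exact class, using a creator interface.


This matches the Factory Method pattern

Factory Method


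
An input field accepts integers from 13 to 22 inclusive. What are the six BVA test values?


Range: [13, 22]
Boundaries: just below min, min, min+1, max-1, max, just above max
Values: [12, 13, 14, 21, 22, 23]

[12, 13, 14, 21, 22, 23]


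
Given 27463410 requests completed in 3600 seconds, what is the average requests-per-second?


Formula: throughput = requests / seconds
throughput = 27463410 / 3600
throughput = 7628.73 requests/second

7628.73 requests/second


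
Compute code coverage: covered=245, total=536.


Coverage = covered / total * 100
Coverage = 245 / 536 * 100
Coverage = 45.71%

45.71%


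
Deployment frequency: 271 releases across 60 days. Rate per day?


Formula: deployments per day = releases / days
= 271 / 60
= 4.517 deploys/day
(equivalently, 31.62 deploys/week)

4.517 deploys/day


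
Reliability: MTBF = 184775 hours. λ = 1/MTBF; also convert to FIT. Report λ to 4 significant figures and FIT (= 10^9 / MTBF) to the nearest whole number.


Formula: λ = 1 / MTBF; FIT = λ × 1e9 = 1e9 / MTBF
λ = 1 / 184775 ≈ 5.412e-06 failures/hour
FIT = 1e9 / 184775 ≈ 5412 failures per 1e9 hours (nearest whole number)

λ = 5.412e-06 /h, FIT = 5412


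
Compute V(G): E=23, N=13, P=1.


Formula: V(G) = E - N + 2P
V(G) = 23 - 13 + 2*1
V(G) = 10 + 2
V(G) = 12

12


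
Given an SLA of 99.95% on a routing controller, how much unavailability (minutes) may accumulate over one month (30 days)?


Formula: allowed downtime = period * (100 - SLA) / 100
Period (month (30 days)) = 43200 minutes
Unavailability fraction = (100 - 99.95) / 100
Allowed downtime = 43200 * (100 - 99.95) / 100
Allowed downtime = 21.6 minutes

21.6 minutes


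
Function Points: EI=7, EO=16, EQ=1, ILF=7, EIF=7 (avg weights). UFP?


UFP = EI*4 + EO*5 + EQ*4 + ILF*10 + EIF*7
UFP = 7*4 + 16*5 + 1*4 + 7*10 + 7*7
UFP = 28 + 80 + 4 + 70 + 49
UFP = 231

231


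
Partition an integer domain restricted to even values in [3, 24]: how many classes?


Constraint: even integers in [3, 24]
Class 1: x < 3 — out-of-range invalid
Class 2: x in [3,24] but odd — wrong type invalid
Class 3: x in [3,24] and even — valid
Class 4: x > 24 — out-of-range invalid
Total equivalence classes: 4

4 equivalence classes


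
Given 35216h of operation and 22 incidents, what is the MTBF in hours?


Formula: MTBF = Total operating time / Number of failures
MTBF = 35216 / 22
MTBF = 1600.73 hours

1600.73 hours


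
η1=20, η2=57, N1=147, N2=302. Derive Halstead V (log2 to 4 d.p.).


Formula: V = N * log2(η), where N = N1 + N2 and η = η1 + η2
η = 20 + 57 = 77
N = 147 + 302 = 449
log2(77) ≈ 6.2668
V = 449 * 6.2668 = 2813.79

2813.79


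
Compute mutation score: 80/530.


Mutation score = killed / total * 100
Mutation score = 80 / 530 * 100
Mutation score = 15.09%

15.09%


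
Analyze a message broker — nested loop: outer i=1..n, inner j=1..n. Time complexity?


Reasoning: n iterations times n iterations
Complexity: O(n^2)

O(n^2)


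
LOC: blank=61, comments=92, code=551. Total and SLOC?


Total LOC = blank + comment + code
Total LOC = 61 + 92 + 551 = 704
SLOC (source only) = code = 551

Total LOC: 704, SLOC: 551


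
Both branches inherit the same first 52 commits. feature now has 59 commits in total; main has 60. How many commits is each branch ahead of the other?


Common ancestor: commit #52
feature commits after divergence: 59 - 52 = 7
main commits after divergence: 60 - 52 = 8
feature is 7 commits ahead of main
main is 8 commits ahead of feature

feature ahead: 7, main ahead: 8


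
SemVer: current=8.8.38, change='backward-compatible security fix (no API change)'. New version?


Current: 8.8.38
Change category: 'backward-compatible security fix (no API change)' → patch bump
SemVer rule: patch bump → increment PATCH (MAJOR and MINOR unchanged)
New: 8.8.39

8.8.39


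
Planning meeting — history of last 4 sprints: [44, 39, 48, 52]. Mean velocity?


Formula: Avg velocity = Total points / Number of sprints
Points: [44, 39, 48, 52]
Sum = 44 + 39 + 48 + 52 = 183
Avg velocity = 183 / 4 = 45.75 points/sprint

45.75 points/sprint


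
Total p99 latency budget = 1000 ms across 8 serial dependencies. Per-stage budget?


Formula: per_stage = total_budget / stages
per_stage = 1000 / 8
per_stage = 125.0 ms

125.0 ms


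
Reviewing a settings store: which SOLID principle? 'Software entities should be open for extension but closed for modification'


This describes the Open/Closed Principle (OCP)

Open/Closed Principle (OCP)


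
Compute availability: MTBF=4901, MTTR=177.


Availability = MTBF / (MTBF + MTTR)
Availability = 4901 / (4901 + 177)
Availability = 4901 / 5078
Availability = 96.5144%

96.5144%


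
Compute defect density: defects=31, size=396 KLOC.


Defect density = defects / KLOC
Defect density = 31 / 396
Defect density = 0.078 defects/KLOC

0.078 defects/KLOC


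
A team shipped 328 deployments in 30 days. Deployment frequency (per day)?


Formula: deployments per day = releases / days
= 328 / 30
= 10.933 deploys/day
(equivalently, 76.53 deploys/week)

10.933 deploys/day


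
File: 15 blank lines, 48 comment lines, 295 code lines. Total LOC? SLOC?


Total LOC = blank + comment + code
Total LOC = 15 + 48 + 295 = 358
SLOC (source only) = code = 295

Total LOC: 358, SLOC: 295


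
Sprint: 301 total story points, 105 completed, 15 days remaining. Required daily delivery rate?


Formula: Required rate = Remaining points / Days left
Remaining = 301 - 105 = 196 points
Required rate = 196 / 15 = 13.07 points/day

13.07 points/day


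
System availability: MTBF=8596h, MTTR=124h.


Availability = MTBF / (MTBF + MTTR)
Availability = 8596 / (8596 + 124)
Availability = 8596 / 8720
Availability = 98.578%

98.578%


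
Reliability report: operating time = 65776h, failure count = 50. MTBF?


Formula: MTBF = Total operating time / Number of failures
MTBF = 65776 / 50
MTBF = 1315.52 hours

1315.52 hours


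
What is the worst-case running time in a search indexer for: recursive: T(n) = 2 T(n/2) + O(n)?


Reasoning: master theorem case 2 (merge-sort recurrence)
Complexity: O(n log n)

O(n log n)


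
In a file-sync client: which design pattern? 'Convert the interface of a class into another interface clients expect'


This matches the Adapter pattern

Adapter


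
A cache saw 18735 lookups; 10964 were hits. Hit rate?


Formula: hit rate = hits / (hits + misses) * 100
hit rate = 10964 / (10964 + 7771) * 100
hit rate = 10964 / 18735 * 100
hit rate = 58.52%

58.52%


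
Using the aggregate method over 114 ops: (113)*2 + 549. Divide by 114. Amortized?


Formula: Amortized cost = Total cost / Operations
Total cost = (113 * 2) + (1 * 549)
Total cost = 226 + 549 = 775
Amortized = 775 / 114 = 6.7982

6.7982


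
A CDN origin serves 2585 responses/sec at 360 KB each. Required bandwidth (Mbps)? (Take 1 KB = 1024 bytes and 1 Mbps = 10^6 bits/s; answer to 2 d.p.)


Formula: Mbps = payload_bytes * RPS * 8 / 1e6
Payload per request = 360 KB = 360 * 1024 = 368640 bytes
Total bytes/sec = 368640 * 2585 = 952934400
Total bits/sec = 952934400 * 8 = 7623475200
Mbps = 7623475200 / 1e6 = 7623.48

7623.48 Mbps


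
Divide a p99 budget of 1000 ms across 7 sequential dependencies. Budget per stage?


Formula: per_stage = total_budget / stages
per_stage = 1000 / 7
per_stage = 142.86 ms

142.86 ms


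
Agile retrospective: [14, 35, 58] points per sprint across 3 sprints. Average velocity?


Formula: Avg velocity = Total points / Number of sprints
Points: [14, 35, 58]
Sum = 14 + 35 + 58 = 107
Avg velocity = 107 / 3 = 35.67 points/sprint

35.67 points/sprint


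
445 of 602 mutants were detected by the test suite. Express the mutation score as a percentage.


Mutation score = killed / total * 100
Mutation score = 445 / 602 * 100
Mutation score = 73.92%

73.92%


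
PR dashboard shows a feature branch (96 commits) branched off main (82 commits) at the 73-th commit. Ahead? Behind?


Common ancestor: commit #73
feature commits after divergence: 96 - 73 = 23
main commits after divergence: 82 - 73 = 9
feature is 23 commits ahead of main
main is 9 commits ahead of feature

feature ahead: 23, main ahead: 9


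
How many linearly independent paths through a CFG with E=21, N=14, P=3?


Formula: V(G) = E - N + 2P
V(G) = 21 - 14 + 2*3
V(G) = 7 + 6
V(G) = 13

13


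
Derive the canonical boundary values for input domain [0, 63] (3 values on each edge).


Range: [0, 63]
Boundaries: just below min, min, min+1, max-1, max, just above max
Values: [-1, 0, 1, 62, 63, 64]

[-1, 0, 1, 62, 63, 64]


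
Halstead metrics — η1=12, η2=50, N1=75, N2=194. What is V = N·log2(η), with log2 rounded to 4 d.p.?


Formula: V = N * log2(η), where N = N1 + N2 and η = η1 + η2
η = 12 + 50 = 62
N = 75 + 194 = 269
log2(62) ≈ 5.9542
V = 269 * 5.9542 = 1601.68

1601.68


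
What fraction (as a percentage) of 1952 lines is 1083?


Coverage = covered / total * 100
Coverage = 1083 / 1952 * 100
Coverage = 55.48%

55.48%


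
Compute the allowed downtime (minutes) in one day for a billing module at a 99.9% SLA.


Formula: allowed downtime = period * (100 - SLA) / 100
Period (day) = 1440 minutes
Unavailability fraction = (100 - 99.9) / 100
Allowed downtime = 1440 * (100 - 99.9) / 100
Allowed downtime = 1.44 minutes

1.44 minutes


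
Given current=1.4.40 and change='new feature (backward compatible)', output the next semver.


Current: 1.4.40
Change category: 'new feature (backward compatible)' → minor bump
SemVer rule: minor bump → increment MINOR, reset PATCH to 0 (MAJOR unchanged)
New: 1.5.0

1.5.0


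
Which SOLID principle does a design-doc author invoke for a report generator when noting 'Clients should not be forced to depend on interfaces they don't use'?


This describes the Interface Segregation Principle (ISP)

Interface Segregation Principle (ISP)


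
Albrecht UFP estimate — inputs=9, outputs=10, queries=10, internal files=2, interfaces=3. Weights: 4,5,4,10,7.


UFP = EI*4 + EO*5 + EQ*4 + ILF*10 + EIF*7
UFP = 9*4 + 10*5 + 10*4 + 2*10 + 3*7
UFP = 36 + 50 + 40 + 20 + 21
UFP = 167

167


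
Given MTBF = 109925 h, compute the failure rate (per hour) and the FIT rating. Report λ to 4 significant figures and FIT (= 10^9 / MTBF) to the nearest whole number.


Formula: λ = 1 / MTBF; FIT = λ × 1e9 = 1e9 / MTBF
λ = 1 / 109925 ≈ 9.097e-06 failures/hour
FIT = 1e9 / 109925 ≈ 9097 failures per 1e9 hours (nearest whole number)

λ = 9.097e-06 /h, FIT = 9097
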